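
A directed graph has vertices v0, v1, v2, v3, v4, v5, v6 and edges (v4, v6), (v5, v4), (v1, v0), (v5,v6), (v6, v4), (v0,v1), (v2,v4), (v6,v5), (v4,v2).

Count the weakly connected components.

3

From v0: component {v0, v1}.
From v2: component {v2, v4, v5, v6}.
From v3: component {v3}.
That's 3 components.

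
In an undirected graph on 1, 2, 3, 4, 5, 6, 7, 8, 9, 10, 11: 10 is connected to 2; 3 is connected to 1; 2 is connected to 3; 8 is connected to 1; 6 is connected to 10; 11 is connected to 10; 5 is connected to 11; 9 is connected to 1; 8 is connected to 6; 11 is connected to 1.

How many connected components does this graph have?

From 1: component {1, 2, 3, 5, 6, 8, 9, 10, 11}.
From 4: component {4}.
From 7: component {7}.
That's 3 components.

3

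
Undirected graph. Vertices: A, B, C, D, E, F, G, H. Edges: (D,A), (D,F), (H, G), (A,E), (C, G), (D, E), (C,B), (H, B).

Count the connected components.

2

From A: component {A, D, E, F}.
From B: component {B, C, G, H}.
That's 2 components.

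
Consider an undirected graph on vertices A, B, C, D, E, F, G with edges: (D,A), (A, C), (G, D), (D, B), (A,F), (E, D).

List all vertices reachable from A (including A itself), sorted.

A, B, C, D, E, F, G

Start at A.
Its neighbours: C, D, F.
Then their neighbours: B, E, G.
Every vertex is now reached.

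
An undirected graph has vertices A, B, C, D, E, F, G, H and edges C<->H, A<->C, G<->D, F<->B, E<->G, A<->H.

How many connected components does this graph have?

From A: component {A, C, H}.
From B: component {B, F}.
From D: component {D, E, G}.
That's 3 components.

3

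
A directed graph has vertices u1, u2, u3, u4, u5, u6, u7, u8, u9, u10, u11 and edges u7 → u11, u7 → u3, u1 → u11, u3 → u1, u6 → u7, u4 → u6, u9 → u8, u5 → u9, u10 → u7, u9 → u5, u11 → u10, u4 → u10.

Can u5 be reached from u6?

Explore from u6.
Distance 1: reach u7.
Distance 2: reach u3, u11.
Distance 3: reach u1, u10.
The search from u6 is exhausted; no directed path reaches u5.

No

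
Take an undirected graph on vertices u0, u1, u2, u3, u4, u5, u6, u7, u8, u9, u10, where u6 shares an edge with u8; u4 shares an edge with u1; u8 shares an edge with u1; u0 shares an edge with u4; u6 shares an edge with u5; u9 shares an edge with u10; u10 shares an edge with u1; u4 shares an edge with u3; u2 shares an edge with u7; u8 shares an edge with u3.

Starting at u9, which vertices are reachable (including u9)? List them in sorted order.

u0, u1, u3, u4, u5, u6, u8, u9, u10

Start at u9.
Its neighbours: u10.
Then their neighbours: u1.
Then next layer: u4, u8.
Then next layer: u0, u3, u6.
Then next layer: u5.
Nothing further is reachable.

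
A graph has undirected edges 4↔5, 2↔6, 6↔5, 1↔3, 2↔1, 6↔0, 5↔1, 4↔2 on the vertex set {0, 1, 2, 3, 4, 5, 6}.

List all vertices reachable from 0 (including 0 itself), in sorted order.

Start at 0.
Its neighbours: 6.
Then their neighbours: 2, 5.
Then next layer: 1, 4.
Then next layer: 3.
Every vertex is now reached.

0, 1, 2, 3, 4, 5, 6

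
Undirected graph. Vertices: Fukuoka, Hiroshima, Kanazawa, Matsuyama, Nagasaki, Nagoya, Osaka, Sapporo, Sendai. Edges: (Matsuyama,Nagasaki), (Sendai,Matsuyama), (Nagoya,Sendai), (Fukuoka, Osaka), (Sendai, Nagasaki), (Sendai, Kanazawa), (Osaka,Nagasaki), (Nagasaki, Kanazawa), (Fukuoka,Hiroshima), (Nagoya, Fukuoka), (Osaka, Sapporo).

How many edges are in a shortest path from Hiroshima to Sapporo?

Distance 0: Hiroshima.
Distance 1: Fukuoka.
Distance 2: Nagoya, Osaka.
Distance 3: Nagasaki, Sapporo, Sendai — contains Sapporo.

3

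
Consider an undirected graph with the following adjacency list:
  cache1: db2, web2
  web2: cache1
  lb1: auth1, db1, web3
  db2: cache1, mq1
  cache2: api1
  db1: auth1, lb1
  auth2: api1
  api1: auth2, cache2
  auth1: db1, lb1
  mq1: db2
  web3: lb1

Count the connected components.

From api1: component {api1, auth2, cache2}.
From auth1: component {auth1, db1, lb1, web3}.
From cache1: component {cache1, db2, mq1, web2}.
That's 3 components.

3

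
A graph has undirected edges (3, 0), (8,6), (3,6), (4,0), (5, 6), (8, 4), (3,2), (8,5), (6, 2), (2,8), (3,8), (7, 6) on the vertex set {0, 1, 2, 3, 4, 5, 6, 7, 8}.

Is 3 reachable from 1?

No

1 has no edges, so nothing is reachable from it.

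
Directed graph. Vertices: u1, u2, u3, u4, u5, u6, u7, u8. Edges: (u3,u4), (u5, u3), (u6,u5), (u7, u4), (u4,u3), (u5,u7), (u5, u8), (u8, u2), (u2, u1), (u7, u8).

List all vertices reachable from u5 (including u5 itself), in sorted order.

u1, u2, u3, u4, u5, u7, u8

Start at u5.
Its neighbours: u3, u7, u8.
Then their neighbours: u2, u4.
Then next layer: u1.
Nothing further is reachable.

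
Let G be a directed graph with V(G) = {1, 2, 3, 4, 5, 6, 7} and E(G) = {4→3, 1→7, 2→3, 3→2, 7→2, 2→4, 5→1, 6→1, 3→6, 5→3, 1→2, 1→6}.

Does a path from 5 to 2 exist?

Explore from 5.
Distance 1: reach 1, 3.
Distance 2: reach 2, 6, 7.
Found 2.

Yes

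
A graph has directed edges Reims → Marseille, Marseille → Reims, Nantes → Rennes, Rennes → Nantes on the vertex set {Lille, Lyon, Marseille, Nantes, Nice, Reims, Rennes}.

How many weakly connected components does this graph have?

5

From Lille: component {Lille}.
From Lyon: component {Lyon}.
From Marseille: component {Marseille, Reims}.
From Nantes: component {Nantes, Rennes}.
From Nice: component {Nice}.
That's 5 components.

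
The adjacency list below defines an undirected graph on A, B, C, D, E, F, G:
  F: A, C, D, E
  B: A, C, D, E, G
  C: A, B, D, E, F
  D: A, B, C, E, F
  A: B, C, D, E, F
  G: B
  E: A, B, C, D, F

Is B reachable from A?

Yes

Explore from A.
Distance 1: reach B, C, D, E, F.
Found B.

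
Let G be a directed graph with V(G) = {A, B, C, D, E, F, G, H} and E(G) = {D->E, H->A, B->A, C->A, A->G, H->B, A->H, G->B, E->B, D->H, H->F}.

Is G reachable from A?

Explore from A.
Distance 1: reach G, H.
Found G.

Yes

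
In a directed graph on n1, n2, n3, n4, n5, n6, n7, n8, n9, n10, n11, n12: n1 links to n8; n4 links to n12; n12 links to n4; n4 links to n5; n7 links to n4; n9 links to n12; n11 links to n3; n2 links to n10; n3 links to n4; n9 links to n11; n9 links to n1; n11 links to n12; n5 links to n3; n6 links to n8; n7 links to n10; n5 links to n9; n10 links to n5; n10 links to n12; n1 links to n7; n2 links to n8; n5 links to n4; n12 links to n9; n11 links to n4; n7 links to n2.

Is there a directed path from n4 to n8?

Yes

Explore from n4.
Distance 1: reach n5, n12.
Distance 2: reach n3, n9.
Distance 3: reach n1, n11.
Distance 4: reach n7, n8.
Found n8.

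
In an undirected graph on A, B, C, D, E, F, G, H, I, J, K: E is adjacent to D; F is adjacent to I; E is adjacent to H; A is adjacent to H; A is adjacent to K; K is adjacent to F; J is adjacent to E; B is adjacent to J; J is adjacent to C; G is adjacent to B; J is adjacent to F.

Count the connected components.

From A: component {A, B, C, D, E, F, G, H, I, J, K}.
That's 1 component.

1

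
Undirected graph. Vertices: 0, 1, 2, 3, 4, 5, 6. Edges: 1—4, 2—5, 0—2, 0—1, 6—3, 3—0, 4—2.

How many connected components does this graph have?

1

From 0: component {0, 1, 2, 3, 4, 5, 6}.
That's 1 component.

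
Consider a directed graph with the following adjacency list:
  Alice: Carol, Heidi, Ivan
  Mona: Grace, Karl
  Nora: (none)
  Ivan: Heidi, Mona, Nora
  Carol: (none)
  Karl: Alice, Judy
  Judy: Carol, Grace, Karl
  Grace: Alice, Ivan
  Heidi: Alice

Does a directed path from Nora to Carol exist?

Nora has no outgoing edges, so nothing is reachable from it.

No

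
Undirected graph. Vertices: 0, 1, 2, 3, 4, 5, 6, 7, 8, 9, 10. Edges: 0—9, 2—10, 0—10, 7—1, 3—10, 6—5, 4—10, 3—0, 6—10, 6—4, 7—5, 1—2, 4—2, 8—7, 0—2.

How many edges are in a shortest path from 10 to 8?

Distance 0: 10.
Distance 1: 0, 2, 3, 4, 6.
Distance 2: 1, 5, 9.
Distance 3: 7.
Distance 4: 8 — contains 8.

4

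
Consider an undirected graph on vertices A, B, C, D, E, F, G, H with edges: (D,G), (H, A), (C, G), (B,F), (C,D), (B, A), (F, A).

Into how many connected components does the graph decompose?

3

From A: component {A, B, F, H}.
From C: component {C, D, G}.
From E: component {E}.
That's 3 components.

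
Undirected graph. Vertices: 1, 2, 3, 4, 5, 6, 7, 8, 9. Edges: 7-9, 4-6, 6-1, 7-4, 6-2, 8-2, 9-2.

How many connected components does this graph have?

From 1: component {1, 2, 4, 6, 7, 8, 9}.
From 3: component {3}.
From 5: component {5}.
That's 3 components.

3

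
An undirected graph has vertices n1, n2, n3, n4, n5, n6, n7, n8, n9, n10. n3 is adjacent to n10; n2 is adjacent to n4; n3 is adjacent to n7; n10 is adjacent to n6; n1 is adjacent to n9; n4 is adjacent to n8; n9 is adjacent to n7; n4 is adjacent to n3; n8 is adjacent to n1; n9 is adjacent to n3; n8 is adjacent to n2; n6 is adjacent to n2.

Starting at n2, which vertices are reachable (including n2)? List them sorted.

Start at n2.
Its neighbours: n4, n6, n8.
Then their neighbours: n1, n3, n10.
Then next layer: n7, n9.
Nothing further is reachable.

n1, n2, n3, n4, n6, n7, n8, n9, n10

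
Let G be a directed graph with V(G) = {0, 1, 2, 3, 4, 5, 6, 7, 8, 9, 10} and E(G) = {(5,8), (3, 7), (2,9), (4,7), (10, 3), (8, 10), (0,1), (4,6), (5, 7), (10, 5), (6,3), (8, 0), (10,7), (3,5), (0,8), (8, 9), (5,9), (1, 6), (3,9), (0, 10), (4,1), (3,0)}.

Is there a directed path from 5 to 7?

Explore from 5.
Distance 1: reach 7, 8, 9.
Found 7.

Yes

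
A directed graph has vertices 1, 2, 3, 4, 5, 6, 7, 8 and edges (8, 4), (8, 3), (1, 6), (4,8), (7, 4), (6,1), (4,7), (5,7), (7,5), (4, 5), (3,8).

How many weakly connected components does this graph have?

From 1: component {1, 6}.
From 2: component {2}.
From 3: component {3, 4, 5, 7, 8}.
That's 3 components.

3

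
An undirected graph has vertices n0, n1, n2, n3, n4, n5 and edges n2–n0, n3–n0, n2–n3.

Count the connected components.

4

From n0: component {n0, n2, n3}.
From n1: component {n1}.
From n4: component {n4}.
From n5: component {n5}.
That's 4 components.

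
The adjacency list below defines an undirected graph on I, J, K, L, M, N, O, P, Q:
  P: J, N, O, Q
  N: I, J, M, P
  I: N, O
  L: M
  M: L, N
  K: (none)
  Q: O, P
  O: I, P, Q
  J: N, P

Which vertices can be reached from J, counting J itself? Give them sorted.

I, J, L, M, N, O, P, Q

Start at J.
Its neighbours: N, P.
Then their neighbours: I, M, O, Q.
Then next layer: L.
Nothing further is reachable.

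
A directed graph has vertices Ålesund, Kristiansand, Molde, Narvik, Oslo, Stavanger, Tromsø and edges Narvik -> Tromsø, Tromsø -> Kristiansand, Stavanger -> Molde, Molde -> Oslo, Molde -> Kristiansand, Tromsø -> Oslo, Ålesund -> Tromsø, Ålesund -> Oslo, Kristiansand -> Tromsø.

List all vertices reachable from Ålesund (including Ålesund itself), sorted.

Ålesund, Kristiansand, Oslo, Tromsø

Start at Ålesund.
Its neighbours: Oslo, Tromsø.
Then their neighbours: Kristiansand.
Nothing further is reachable.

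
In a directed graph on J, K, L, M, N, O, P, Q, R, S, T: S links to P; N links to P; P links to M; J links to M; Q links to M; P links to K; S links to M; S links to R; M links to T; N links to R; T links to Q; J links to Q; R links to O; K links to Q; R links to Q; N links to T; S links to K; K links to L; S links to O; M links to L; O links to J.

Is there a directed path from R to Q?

Yes

Explore from R.
Distance 1: reach O, Q.
Found Q.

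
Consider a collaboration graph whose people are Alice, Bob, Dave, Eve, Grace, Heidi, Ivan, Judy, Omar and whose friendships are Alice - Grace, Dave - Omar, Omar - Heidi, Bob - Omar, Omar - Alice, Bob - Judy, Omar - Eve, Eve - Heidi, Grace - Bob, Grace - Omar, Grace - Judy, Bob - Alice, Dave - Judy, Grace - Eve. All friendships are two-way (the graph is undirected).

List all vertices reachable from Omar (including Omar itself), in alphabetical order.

Start at Omar.
Its neighbours: Alice, Bob, Dave, Eve, Grace, Heidi.
Then their neighbours: Judy.
Nothing further is reachable.

Alice, Bob, Dave, Eve, Grace, Heidi, Judy, Omar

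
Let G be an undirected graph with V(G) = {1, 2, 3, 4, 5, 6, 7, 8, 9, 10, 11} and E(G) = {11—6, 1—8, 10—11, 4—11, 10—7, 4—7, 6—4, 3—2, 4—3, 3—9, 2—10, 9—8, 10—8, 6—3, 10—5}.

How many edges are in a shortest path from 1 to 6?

4

Distance 0: 1.
Distance 1: 8.
Distance 2: 9, 10.
Distance 3: 2, 3, 5, 7, 11.
Distance 4: 4, 6 — contains 6.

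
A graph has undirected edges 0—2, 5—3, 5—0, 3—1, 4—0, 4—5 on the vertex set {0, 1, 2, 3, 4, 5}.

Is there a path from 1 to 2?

Yes

Explore from 1.
Distance 1: reach 3.
Distance 2: reach 5.
Distance 3: reach 0, 4.
Distance 4: reach 2.
Found 2.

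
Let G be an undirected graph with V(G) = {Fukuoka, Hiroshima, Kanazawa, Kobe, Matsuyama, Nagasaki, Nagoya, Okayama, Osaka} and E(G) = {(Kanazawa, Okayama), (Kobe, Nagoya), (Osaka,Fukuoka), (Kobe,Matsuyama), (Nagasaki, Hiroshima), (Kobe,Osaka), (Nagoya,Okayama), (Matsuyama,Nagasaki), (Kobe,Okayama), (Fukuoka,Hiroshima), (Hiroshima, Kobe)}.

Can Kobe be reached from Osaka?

Explore from Osaka.
Distance 1: reach Fukuoka, Kobe.
Found Kobe.

Yes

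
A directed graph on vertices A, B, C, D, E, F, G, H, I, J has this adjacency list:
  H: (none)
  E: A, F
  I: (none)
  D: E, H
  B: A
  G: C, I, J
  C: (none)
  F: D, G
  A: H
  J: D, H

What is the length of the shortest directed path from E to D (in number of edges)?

Distance 0: E.
Distance 1: A, F.
Distance 2: D, G, H — contains D.

2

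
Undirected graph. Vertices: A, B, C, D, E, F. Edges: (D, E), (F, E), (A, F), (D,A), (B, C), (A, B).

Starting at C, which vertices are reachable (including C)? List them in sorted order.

Start at C.
Its neighbours: B.
Then their neighbours: A.
Then next layer: D, F.
Then next layer: E.
Every vertex is now reached.

A, B, C, D, E, F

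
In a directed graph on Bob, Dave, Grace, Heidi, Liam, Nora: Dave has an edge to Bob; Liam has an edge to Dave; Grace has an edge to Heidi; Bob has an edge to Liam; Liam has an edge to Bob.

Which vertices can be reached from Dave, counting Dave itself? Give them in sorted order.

Start at Dave.
Its neighbours: Bob.
Then their neighbours: Liam.
Nothing further is reachable.

Bob, Dave, Liam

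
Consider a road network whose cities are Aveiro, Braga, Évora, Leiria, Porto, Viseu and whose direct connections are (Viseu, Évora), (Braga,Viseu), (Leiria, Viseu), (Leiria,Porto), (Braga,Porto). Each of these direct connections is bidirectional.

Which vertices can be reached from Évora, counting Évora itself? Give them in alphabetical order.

Start at Évora.
Its neighbours: Viseu.
Then their neighbours: Braga, Leiria.
Then next layer: Porto.
Nothing further is reachable.

Braga, Évora, Leiria, Porto, Viseu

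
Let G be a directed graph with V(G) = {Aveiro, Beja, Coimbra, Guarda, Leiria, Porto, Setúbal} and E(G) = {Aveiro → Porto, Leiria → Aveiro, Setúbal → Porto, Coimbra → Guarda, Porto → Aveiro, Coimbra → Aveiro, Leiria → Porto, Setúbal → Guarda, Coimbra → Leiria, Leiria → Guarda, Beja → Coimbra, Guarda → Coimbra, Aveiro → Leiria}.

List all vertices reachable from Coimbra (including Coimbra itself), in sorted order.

Aveiro, Coimbra, Guarda, Leiria, Porto

Start at Coimbra.
Its neighbours: Aveiro, Guarda, Leiria.
Then their neighbours: Porto.
Nothing further is reachable.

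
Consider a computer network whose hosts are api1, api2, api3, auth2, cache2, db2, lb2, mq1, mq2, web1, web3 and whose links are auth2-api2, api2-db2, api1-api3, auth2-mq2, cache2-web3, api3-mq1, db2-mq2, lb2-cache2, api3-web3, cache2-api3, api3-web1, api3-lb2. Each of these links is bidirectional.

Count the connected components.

2

From api1: component {api1, api3, cache2, lb2, mq1, web1, web3}.
From api2: component {api2, auth2, db2, mq2}.
That's 2 components.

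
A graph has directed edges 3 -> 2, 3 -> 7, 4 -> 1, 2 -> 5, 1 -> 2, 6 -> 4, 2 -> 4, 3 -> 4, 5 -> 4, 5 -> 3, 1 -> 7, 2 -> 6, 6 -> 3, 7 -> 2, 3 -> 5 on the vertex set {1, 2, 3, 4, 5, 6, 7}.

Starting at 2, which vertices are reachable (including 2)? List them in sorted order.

Start at 2.
Its neighbours: 4, 5, 6.
Then their neighbours: 1, 3.
Then next layer: 7.
Every vertex is now reached.

1, 2, 3, 4, 5, 6, 7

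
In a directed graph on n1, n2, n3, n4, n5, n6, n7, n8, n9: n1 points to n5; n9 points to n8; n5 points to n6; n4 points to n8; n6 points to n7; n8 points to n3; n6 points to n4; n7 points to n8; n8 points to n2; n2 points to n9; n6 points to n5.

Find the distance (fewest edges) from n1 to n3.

Distance 0: n1.
Distance 1: n5.
Distance 2: n6.
Distance 3: n4, n7.
Distance 4: n8.
Distance 5: n2, n3 — contains n3.

5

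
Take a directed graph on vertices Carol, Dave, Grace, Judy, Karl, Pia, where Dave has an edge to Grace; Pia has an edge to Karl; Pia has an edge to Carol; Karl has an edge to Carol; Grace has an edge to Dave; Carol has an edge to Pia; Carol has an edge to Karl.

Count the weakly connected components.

From Carol: component {Carol, Karl, Pia}.
From Dave: component {Dave, Grace}.
From Judy: component {Judy}.
That's 3 components.

3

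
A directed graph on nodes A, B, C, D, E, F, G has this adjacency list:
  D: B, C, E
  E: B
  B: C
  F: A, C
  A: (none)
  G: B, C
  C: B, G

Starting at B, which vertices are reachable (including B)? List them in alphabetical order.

Start at B.
Its neighbours: C.
Then their neighbours: G.
Nothing further is reachable.

B, C, G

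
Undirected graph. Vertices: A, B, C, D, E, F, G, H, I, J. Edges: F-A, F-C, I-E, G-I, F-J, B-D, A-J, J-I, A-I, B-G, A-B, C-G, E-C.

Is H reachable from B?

No

Explore from B.
Distance 1: reach A, D, G.
Distance 2: reach C, F, I, J.
Distance 3: reach E.
The search is exhausted without reaching H; it lies in a different component.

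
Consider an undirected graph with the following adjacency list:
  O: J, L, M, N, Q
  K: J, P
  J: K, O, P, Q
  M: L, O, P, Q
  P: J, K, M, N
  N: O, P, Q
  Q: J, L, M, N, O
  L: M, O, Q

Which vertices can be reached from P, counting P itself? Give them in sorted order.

J, K, L, M, N, O, P, Q

Start at P.
Its neighbours: J, K, M, N.
Then their neighbours: L, O, Q.
Every vertex is now reached.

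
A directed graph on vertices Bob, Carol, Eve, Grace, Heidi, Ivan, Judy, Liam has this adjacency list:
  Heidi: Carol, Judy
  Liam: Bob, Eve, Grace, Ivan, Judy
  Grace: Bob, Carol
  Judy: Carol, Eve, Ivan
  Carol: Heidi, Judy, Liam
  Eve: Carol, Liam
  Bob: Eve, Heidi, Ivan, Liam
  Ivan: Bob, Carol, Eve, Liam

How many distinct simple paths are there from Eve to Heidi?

Eve→Carol→Heidi
Eve→Carol→Judy→Ivan→Bob→Heidi
Eve→Carol→Judy→Ivan→Liam→Bob→Heidi
Eve→Carol→Judy→Ivan→Liam→Grace→Bob→Heidi
Eve→Carol→Liam→Bob→Heidi
Eve→Carol→Liam→Grace→Bob→Heidi
Eve→Carol→Liam→Ivan→Bob→Heidi
Eve→Carol→Liam→Judy→Ivan→Bob→Heidi
... and 11 more.

19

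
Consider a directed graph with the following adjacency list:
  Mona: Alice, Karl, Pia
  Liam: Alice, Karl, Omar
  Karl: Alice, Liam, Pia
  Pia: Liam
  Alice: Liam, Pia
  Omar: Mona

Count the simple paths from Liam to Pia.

7

Liam→Alice→Pia
Liam→Karl→Alice→Pia
Liam→Karl→Pia
Liam→Omar→Mona→Alice→Pia
Liam→Omar→Mona→Karl→Alice→Pia
Liam→Omar→Mona→Karl→Pia
Liam→Omar→Mona→Pia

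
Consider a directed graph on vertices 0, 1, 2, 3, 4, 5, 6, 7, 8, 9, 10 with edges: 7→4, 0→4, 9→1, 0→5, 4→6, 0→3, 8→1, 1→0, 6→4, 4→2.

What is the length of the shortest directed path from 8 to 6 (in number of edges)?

4

Distance 0: 8.
Distance 1: 1.
Distance 2: 0.
Distance 3: 3, 4, 5.
Distance 4: 2, 6 — contains 6.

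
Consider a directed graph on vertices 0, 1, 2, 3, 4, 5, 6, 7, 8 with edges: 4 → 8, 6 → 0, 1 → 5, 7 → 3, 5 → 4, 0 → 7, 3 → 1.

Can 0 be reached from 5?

Explore from 5.
Distance 1: reach 4.
Distance 2: reach 8.
The search from 5 is exhausted; no directed path reaches 0.

No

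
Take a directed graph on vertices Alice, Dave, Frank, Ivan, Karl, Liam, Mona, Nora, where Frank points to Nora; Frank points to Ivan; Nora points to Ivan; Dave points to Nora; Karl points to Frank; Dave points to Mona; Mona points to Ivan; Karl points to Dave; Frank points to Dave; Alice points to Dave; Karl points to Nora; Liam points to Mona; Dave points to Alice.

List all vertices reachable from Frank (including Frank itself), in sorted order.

Alice, Dave, Frank, Ivan, Mona, Nora

Start at Frank.
Its neighbours: Dave, Ivan, Nora.
Then their neighbours: Alice, Mona.
Nothing further is reachable.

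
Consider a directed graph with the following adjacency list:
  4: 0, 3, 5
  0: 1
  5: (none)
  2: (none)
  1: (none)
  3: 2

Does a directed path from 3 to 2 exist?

Explore from 3.
Distance 1: reach 2.
Found 2.

Yes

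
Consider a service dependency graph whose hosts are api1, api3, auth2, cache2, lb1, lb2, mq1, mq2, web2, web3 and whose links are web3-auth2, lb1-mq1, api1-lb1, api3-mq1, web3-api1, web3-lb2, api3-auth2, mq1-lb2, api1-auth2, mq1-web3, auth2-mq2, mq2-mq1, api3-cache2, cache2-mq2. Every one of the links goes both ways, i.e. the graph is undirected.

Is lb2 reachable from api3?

Yes

Explore from api3.
Distance 1: reach auth2, cache2, mq1.
Distance 2: reach api1, lb1, lb2, mq2, web3.
Found lb2.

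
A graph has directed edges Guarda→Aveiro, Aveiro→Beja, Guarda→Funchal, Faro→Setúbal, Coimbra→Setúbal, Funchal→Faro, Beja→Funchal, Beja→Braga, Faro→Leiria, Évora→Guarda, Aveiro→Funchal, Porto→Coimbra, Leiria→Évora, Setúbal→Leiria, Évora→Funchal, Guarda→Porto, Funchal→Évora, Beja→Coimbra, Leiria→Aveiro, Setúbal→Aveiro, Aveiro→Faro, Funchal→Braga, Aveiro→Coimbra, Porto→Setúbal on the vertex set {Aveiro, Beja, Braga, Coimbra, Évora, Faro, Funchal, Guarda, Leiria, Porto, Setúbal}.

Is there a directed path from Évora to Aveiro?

Yes

Explore from Évora.
Distance 1: reach Funchal, Guarda.
Distance 2: reach Aveiro, Braga, Faro, Porto.
Found Aveiro.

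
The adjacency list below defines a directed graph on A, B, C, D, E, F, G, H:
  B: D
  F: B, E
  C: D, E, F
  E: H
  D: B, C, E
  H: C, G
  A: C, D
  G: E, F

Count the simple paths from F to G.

3

F→B→D→C→E→H→G
F→B→D→E→H→G
F→E→H→G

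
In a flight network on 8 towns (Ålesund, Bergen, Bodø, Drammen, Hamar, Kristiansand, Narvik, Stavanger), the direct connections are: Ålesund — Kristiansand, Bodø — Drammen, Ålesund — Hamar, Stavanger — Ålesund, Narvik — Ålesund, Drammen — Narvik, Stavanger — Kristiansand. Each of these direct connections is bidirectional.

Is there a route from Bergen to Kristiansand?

No

Bergen has no edges, so nothing is reachable from it.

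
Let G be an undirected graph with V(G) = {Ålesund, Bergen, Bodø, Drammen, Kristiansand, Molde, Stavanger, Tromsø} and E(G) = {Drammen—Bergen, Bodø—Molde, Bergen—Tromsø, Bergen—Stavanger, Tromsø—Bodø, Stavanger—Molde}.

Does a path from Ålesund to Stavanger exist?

No

Ålesund has no edges, so nothing is reachable from it.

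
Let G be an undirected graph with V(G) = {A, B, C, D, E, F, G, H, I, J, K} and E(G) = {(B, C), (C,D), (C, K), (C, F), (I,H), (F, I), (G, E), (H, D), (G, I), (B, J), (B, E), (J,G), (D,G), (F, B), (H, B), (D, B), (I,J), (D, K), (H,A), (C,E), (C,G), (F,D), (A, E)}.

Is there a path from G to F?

Yes

Explore from G.
Distance 1: reach C, D, E, I, J.
Distance 2: reach A, B, F, H, K.
Found F.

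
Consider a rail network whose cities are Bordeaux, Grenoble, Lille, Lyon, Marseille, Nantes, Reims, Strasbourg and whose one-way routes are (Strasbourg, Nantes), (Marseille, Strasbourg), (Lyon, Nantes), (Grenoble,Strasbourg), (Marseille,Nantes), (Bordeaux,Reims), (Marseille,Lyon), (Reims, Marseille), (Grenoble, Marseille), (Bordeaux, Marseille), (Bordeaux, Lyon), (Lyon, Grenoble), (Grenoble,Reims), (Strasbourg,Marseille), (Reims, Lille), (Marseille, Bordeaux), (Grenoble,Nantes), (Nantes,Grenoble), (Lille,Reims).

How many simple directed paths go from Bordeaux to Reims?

Bordeaux→Lyon→Grenoble→Reims
Bordeaux→Lyon→Nantes→Grenoble→Reims
Bordeaux→Marseille→Lyon→Grenoble→Reims
Bordeaux→Marseille→Lyon→Nantes→Grenoble→Reims
Bordeaux→Marseille→Nantes→Grenoble→Reims
Bordeaux→Marseille→Strasbourg→Nantes→Grenoble→Reims
Bordeaux→Reims

7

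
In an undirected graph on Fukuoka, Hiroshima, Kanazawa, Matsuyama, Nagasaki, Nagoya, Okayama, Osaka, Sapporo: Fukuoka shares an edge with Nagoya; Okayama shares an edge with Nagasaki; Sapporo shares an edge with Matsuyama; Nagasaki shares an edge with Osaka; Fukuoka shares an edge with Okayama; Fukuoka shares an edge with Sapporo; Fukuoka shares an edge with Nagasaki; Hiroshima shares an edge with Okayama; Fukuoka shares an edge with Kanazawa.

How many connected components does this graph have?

From Fukuoka: component {Fukuoka, Hiroshima, Kanazawa, Matsuyama, Nagasaki, Nagoya, Okayama, Osaka, Sapporo}.
That's 1 component.

1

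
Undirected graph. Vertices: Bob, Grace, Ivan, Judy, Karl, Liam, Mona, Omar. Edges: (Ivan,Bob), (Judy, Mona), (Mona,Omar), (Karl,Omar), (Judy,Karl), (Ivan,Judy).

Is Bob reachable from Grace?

Grace has no edges, so nothing is reachable from it.

No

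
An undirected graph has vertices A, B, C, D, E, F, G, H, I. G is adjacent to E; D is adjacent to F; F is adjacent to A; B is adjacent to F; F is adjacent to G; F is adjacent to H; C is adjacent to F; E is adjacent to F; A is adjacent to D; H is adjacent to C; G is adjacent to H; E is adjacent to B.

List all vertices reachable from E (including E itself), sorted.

A, B, C, D, E, F, G, H

Start at E.
Its neighbours: B, F, G.
Then their neighbours: A, C, D, H.
Nothing further is reachable.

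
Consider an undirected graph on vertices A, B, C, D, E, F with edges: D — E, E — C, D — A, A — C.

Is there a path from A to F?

Explore from A.
Distance 1: reach C, D.
Distance 2: reach E.
The search is exhausted without reaching F; it lies in a different component.

No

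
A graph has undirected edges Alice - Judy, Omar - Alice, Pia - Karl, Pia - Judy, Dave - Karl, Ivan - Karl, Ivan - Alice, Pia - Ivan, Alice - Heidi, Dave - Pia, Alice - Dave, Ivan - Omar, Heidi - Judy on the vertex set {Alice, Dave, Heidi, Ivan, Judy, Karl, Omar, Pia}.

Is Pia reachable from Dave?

Explore from Dave.
Distance 1: reach Alice, Karl, Pia.
Found Pia.

Yes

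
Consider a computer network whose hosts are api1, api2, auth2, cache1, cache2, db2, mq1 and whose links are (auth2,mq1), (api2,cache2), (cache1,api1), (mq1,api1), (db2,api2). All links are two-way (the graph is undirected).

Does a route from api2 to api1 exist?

Explore from api2.
Distance 1: reach cache2, db2.
The search is exhausted without reaching api1; it lies in a different component.

No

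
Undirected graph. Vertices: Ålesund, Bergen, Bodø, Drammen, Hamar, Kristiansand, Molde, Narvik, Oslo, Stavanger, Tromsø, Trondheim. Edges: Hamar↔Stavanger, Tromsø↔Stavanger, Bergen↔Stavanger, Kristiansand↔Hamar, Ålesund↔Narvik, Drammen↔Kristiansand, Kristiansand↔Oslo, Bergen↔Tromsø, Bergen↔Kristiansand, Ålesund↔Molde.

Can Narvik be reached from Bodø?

No

Bodø has no edges, so nothing is reachable from it.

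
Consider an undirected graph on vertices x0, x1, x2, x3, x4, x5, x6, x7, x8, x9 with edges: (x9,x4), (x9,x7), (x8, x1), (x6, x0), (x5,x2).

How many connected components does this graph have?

From x0: component {x0, x6}.
From x1: component {x1, x8}.
From x2: component {x2, x5}.
From x3: component {x3}.
From x4: component {x4, x7, x9}.
That's 5 components.

5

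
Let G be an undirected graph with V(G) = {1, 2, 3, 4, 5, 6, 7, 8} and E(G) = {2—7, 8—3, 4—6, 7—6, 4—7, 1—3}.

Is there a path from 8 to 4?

No

Explore from 8.
Distance 1: reach 3.
Distance 2: reach 1.
The search is exhausted without reaching 4; it lies in a different component.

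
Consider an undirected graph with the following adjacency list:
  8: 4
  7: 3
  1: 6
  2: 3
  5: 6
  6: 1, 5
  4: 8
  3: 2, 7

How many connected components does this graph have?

From 1: component {1, 5, 6}.
From 2: component {2, 3, 7}.
From 4: component {4, 8}.
That's 3 components.

3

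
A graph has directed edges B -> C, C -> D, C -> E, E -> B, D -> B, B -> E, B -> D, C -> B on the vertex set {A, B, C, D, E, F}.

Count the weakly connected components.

3

From A: component {A}.
From B: component {B, C, D, E}.
From F: component {F}.
That's 3 components.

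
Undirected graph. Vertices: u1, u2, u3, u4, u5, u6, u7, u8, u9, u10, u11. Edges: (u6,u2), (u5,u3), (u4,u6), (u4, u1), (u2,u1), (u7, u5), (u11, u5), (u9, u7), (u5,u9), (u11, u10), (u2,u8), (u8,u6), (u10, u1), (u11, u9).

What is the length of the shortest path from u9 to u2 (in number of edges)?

Distance 0: u9.
Distance 1: u5, u7, u11.
Distance 2: u3, u10.
Distance 3: u1.
Distance 4: u2, u4 — contains u2.

4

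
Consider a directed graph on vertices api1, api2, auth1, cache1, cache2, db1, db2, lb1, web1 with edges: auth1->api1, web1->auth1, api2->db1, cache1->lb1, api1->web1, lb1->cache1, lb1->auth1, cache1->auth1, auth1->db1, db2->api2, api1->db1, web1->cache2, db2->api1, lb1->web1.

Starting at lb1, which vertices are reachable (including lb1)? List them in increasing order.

api1, auth1, cache1, cache2, db1, lb1, web1

Start at lb1.
Its neighbours: auth1, cache1, web1.
Then their neighbours: api1, cache2, db1.
Nothing further is reachable.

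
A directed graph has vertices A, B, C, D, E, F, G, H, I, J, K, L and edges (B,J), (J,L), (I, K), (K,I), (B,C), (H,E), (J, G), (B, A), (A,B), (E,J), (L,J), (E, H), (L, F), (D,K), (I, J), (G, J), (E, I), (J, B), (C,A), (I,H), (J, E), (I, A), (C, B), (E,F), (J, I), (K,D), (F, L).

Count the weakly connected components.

1

From A: component {A, B, C, D, E, F, G, H, I, J, K, L}.
That's 1 component.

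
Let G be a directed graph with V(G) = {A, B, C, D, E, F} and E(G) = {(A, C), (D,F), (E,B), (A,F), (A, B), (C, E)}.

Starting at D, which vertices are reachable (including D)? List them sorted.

D, F

Start at D.
Its neighbours: F.
Nothing further is reachable.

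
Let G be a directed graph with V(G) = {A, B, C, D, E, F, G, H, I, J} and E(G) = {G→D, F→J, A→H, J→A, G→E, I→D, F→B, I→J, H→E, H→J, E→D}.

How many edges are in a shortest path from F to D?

Distance 0: F.
Distance 1: B, J.
Distance 2: A.
Distance 3: H.
Distance 4: E.
Distance 5: D — contains D.

5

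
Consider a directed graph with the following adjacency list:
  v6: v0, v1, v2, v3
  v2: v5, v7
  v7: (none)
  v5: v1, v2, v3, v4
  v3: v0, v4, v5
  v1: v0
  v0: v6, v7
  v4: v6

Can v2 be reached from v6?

Yes

Explore from v6.
Distance 1: reach v0, v1, v2, v3.
Found v2.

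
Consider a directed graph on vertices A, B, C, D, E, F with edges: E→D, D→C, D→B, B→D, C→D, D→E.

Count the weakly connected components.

3

From A: component {A}.
From B: component {B, C, D, E}.
From F: component {F}.
That's 3 components.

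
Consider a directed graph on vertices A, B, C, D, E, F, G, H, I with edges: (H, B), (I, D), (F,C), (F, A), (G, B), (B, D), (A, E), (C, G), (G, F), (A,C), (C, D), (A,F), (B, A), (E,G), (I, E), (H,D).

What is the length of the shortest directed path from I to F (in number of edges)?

Distance 0: I.
Distance 1: D, E.
Distance 2: G.
Distance 3: B, F — contains F.

3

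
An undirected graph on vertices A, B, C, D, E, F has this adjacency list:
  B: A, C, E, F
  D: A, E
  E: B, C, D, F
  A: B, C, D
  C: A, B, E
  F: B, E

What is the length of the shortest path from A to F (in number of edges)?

Distance 0: A.
Distance 1: B, C, D.
Distance 2: E, F — contains F.

2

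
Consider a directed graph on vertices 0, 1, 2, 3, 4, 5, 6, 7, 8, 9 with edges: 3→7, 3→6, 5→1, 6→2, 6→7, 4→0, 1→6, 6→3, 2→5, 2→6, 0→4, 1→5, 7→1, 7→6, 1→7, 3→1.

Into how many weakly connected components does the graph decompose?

4

From 0: component {0, 4}.
From 1: component {1, 2, 3, 5, 6, 7}.
From 8: component {8}.
From 9: component {9}.
That's 4 components.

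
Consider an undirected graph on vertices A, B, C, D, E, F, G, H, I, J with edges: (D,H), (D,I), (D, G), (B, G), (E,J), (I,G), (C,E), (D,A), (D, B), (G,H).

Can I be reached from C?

Explore from C.
Distance 1: reach E.
Distance 2: reach J.
The search is exhausted without reaching I; it lies in a different component.

No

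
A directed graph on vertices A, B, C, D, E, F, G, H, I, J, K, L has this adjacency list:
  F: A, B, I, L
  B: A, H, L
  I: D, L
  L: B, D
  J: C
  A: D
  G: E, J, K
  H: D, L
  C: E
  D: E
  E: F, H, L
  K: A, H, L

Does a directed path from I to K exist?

No

Explore from I.
Distance 1: reach D, L.
Distance 2: reach B, E.
Distance 3: reach A, F, H.
The search from I is exhausted; no directed path reaches K.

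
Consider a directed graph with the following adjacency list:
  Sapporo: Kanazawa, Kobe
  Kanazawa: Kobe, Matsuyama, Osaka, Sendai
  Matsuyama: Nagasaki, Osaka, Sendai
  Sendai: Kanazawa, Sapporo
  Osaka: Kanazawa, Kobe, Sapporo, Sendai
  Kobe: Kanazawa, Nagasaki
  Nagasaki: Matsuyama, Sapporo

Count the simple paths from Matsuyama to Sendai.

11

Matsuyama→Nagasaki→Sapporo→Kanazawa→Osaka→Sendai
Matsuyama→Nagasaki→Sapporo→Kanazawa→Sendai
Matsuyama→Nagasaki→Sapporo→Kobe→Kanazawa→Osaka→Sendai
Matsuyama→Nagasaki→Sapporo→Kobe→Kanazawa→Sendai
Matsuyama→Osaka→Kanazawa→Sendai
Matsuyama→Osaka→Kobe→Kanazawa→Sendai
Matsuyama→Osaka→Kobe→Nagasaki→Sapporo→Kanazawa→Sendai
Matsuyama→Osaka→Sapporo→Kanazawa→Sendai
Matsuyama→Osaka→Sapporo→Kobe→Kanazawa→Sendai
Matsuyama→Osaka→Sendai
Matsuyama→Sendai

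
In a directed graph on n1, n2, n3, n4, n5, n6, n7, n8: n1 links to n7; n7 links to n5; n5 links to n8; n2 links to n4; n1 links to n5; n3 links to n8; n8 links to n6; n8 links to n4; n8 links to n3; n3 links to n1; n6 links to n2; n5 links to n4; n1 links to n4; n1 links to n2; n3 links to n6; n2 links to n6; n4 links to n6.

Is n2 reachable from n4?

Yes

Explore from n4.
Distance 1: reach n6.
Distance 2: reach n2.
Found n2.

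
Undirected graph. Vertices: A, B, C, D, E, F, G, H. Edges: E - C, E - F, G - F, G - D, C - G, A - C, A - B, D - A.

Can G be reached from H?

No

H has no edges, so nothing is reachable from it.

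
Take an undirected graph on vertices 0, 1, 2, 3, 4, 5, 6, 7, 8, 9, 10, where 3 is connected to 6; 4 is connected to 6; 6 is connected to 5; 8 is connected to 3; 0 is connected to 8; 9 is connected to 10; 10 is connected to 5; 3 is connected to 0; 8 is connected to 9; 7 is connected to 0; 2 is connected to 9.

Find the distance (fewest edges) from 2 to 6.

Distance 0: 2.
Distance 1: 9.
Distance 2: 8, 10.
Distance 3: 0, 3, 5.
Distance 4: 6, 7 — contains 6.

4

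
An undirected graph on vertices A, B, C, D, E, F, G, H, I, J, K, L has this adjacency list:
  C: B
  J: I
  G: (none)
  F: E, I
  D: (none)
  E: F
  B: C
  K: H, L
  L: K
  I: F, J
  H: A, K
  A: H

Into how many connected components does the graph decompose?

5

From A: component {A, H, K, L}.
From B: component {B, C}.
From D: component {D}.
From E: component {E, F, I, J}.
From G: component {G}.
That's 5 components.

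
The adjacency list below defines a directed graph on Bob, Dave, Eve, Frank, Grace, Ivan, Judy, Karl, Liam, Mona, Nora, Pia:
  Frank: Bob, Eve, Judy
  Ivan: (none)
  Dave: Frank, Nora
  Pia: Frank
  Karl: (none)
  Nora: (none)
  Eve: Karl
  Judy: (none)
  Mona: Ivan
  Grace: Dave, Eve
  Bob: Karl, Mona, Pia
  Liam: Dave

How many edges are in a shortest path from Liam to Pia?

4

Distance 0: Liam.
Distance 1: Dave.
Distance 2: Frank, Nora.
Distance 3: Bob, Eve, Judy.
Distance 4: Karl, Mona, Pia — contains Pia.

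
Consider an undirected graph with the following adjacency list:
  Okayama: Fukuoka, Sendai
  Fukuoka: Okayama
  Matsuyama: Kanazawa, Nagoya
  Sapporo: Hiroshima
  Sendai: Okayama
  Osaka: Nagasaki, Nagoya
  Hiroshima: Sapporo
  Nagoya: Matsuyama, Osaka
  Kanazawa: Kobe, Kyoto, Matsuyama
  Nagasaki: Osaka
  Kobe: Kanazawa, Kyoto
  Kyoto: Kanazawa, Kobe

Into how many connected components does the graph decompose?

From Fukuoka: component {Fukuoka, Okayama, Sendai}.
From Hiroshima: component {Hiroshima, Sapporo}.
From Kanazawa: component {Kanazawa, Kobe, Kyoto, Matsuyama, Nagasaki, Nagoya, Osaka}.
That's 3 components.

3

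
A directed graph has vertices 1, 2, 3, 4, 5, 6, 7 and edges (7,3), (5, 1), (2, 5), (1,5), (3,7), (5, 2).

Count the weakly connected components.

4

From 1: component {1, 2, 5}.
From 3: component {3, 7}.
From 4: component {4}.
From 6: component {6}.
That's 4 components.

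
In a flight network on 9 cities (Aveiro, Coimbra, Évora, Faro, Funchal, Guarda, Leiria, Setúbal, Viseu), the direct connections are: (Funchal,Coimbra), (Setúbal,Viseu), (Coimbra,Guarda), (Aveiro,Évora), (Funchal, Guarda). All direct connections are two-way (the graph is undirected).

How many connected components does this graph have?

From Aveiro: component {Aveiro, Évora}.
From Coimbra: component {Coimbra, Funchal, Guarda}.
From Faro: component {Faro}.
From Leiria: component {Leiria}.
From Setúbal: component {Setúbal, Viseu}.
That's 5 components.

5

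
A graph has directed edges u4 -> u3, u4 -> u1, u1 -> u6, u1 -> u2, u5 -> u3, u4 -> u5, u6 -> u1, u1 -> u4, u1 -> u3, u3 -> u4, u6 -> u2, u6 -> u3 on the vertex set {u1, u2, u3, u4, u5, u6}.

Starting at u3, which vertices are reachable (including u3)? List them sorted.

u1, u2, u3, u4, u5, u6

Start at u3.
Its neighbours: u4.
Then their neighbours: u1, u5.
Then next layer: u2, u6.
Every vertex is now reached.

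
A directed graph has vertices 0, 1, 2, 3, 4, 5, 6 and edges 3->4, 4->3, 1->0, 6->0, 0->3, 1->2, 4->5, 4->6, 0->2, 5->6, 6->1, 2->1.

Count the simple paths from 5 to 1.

2

5→6→0→2→1
5→6→1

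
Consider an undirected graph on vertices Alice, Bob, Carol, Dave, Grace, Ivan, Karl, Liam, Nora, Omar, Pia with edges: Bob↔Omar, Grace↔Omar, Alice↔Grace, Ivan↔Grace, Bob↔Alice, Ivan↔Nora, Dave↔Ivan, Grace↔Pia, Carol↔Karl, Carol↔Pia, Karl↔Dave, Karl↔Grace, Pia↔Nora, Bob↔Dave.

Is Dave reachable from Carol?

Explore from Carol.
Distance 1: reach Karl, Pia.
Distance 2: reach Dave, Grace, Nora.
Found Dave.

Yes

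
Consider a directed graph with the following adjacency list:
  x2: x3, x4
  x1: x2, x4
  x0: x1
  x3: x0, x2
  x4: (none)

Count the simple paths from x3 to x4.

x3→x0→x1→x2→x4
x3→x0→x1→x4
x3→x2→x4

3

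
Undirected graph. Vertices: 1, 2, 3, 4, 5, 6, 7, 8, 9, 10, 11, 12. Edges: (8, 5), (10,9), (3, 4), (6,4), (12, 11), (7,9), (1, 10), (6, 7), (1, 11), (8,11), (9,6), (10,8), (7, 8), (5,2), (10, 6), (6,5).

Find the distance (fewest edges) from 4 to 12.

Distance 0: 4.
Distance 1: 3, 6.
Distance 2: 5, 7, 9, 10.
Distance 3: 1, 2, 8.
Distance 4: 11.
Distance 5: 12 — contains 12.

5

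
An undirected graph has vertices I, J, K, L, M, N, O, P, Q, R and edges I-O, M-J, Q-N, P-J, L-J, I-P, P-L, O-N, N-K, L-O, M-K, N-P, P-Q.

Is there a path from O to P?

Yes

Explore from O.
Distance 1: reach I, L, N.
Distance 2: reach J, K, P, Q.
Found P.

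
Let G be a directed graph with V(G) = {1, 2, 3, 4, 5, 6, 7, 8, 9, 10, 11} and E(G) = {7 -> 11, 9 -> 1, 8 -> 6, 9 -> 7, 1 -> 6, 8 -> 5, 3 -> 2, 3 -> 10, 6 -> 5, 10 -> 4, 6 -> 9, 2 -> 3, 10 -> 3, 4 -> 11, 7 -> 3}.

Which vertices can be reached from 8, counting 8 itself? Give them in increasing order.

Start at 8.
Its neighbours: 5, 6.
Then their neighbours: 9.
Then next layer: 1, 7.
Then next layer: 3, 11.
Then next layer: 2, 10.
Then next layer: 4.
Every vertex is now reached.

1, 2, 3, 4, 5, 6, 7, 8, 9, 10, 11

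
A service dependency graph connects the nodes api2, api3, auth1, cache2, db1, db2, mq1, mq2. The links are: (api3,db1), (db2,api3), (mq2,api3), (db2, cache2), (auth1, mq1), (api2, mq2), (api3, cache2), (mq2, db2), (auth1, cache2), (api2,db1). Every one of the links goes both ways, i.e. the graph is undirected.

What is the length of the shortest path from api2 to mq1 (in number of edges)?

5

Distance 0: api2.
Distance 1: db1, mq2.
Distance 2: api3, db2.
Distance 3: cache2.
Distance 4: auth1.
Distance 5: mq1 — contains mq1.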